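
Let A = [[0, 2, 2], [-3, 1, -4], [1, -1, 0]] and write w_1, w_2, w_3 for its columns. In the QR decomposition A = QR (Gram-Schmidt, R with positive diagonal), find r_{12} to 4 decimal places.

w_1 = (0, -3, 1); ‖w_1‖ = 3.1623, so q_1 = (0.0000, -0.9487, 0.3162).
r_{12} = q_1·w_2 = -1.2649.

r_{12} = -1.2649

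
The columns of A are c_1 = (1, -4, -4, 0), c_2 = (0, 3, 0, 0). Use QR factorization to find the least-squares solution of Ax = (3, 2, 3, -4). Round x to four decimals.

q_1 = c_1/‖c_1‖ = (1, -4, -4, 0)/5.7446 = (0.1741, -0.6963, -0.6963, 0.0000).
r_{12} = q_1·c_2 = -2.0889.
u_2 = c_2 + 2.0889·q_1 = (0.3636, 1.5455, -1.4545, 0.0000).
‖u_2‖ = 2.1532, so q_2 = (0.1689, 0.7177, -0.6755, 0.0000).
Qᵀb = (-2.9593, -0.0844).
Back-substitute: x_2 = -0.0844/2.1532 = -0.0392.
x_1 = (-2.9593 + 2.0889·(-0.0392))/5.7446 = -0.5294.

x = (-0.5294, -0.0392)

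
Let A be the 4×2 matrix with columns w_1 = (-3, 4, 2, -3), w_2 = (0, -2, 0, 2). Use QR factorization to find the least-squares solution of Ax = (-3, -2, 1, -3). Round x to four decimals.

w_1 = (-3, 4, 2, -3); ‖w_1‖ = 6.1644, so e_1 = (-0.4867, 0.6489, 0.3244, -0.4867).
e_1·w_2 = (-0.4867)·0 + 0.6489·(-2) + 0.3244·0 + (-0.4867)·2 = -2.2711.
u_2 = w_2 + 2.2711·e_1 = (-1.1053, -0.5263, 0.7368, 0.8947).
‖u_2‖ = 1.6859, so e_2 = (-0.6556, -0.3122, 0.4371, 0.5307).
Qᵀb = (1.9467, 1.4361).
Back-substitute: x_2 = 1.4361/1.6859 = 0.8519.
x_1 = (1.9467 + 2.2711·0.8519)/6.1644 = 0.6296.

x = (0.6296, 0.8519)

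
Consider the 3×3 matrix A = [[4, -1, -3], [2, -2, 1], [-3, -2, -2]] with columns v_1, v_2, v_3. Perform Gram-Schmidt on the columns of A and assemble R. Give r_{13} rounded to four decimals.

q_1 = v_1/‖v_1‖ = (4, 2, -3)/5.3852 = (0.7428, 0.3714, -0.5571).
r_{13} = q_1·v_3 = -0.7428.

r_{13} = -0.7428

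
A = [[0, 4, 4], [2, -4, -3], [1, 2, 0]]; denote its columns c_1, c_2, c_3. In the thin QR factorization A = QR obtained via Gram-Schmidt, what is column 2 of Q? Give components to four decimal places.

e_2 = (0.7454, -0.2981, 0.5963)

c_1 = (0, 2, 1); ‖c_1‖ = 2.2361, so e_1 = (0.0000, 0.8944, 0.4472).
e_1·c_2 = 0.0000·4 + 0.8944·(-4) + 0.4472·2 = -2.6833.
u_2 = c_2 + 2.6833·e_1 = (4.0000, -1.6000, 3.2000).
‖u_2‖ = 5.3666, so e_2 = (0.7454, -0.2981, 0.5963).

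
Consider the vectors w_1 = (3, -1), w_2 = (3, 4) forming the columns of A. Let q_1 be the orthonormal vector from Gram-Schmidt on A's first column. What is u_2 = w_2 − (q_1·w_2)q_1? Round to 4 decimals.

w_1 = (3, -1); ‖w_1‖ = 3.1623, so q_1 = (0.9487, -0.3162).
q_1·w_2 = 0.9487·3 + (-0.3162)·4 = 1.5811.
u_2 = w_2 − 1.5811·q_1 = (1.5000, 4.5000).

u_2 = (1.5000, 4.5000)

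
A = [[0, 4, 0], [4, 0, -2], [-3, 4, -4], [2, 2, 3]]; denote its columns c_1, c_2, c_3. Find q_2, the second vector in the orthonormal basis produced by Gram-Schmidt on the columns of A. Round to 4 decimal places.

q_2 = (0.6881, 0.1898, 0.5457, 0.4390)

c_1 = (0, 4, -3, 2); ‖c_1‖ = 5.3852, so q_1 = (0.0000, 0.7428, -0.5571, 0.3714).
q_1·c_2 = 0.0000·4 + 0.7428·0 + (-0.5571)·4 + 0.3714·2 = -1.4856.
u_2 = c_2 + 1.4856·q_1 = (4.0000, 1.1034, 3.1724, 2.5517).
‖u_2‖ = 5.8132, so q_2 = (0.6881, 0.1898, 0.5457, 0.4390).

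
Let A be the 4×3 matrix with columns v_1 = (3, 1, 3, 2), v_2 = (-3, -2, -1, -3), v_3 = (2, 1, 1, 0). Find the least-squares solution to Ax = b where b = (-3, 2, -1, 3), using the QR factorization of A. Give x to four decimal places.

x = (-0.3223, -1.2749, -2.2085)

v_1 = (3, 1, 3, 2); ‖v_1‖ = 4.7958, so q_1 = (0.6255, 0.2085, 0.6255, 0.4170).
q_1·v_2 = 0.6255·(-3) + 0.2085·(-2) + 0.6255·(-1) + 0.4170·(-3) = -4.1703.
u_2 = v_2 + 4.1703·q_1 = (-0.3913, -1.1304, 1.6087, -1.2609).
‖u_2‖ = 2.3683, so q_2 = (-0.1652, -0.4773, 0.6793, -0.5324).
q_1·v_3 = 0.6255·2 + 0.2085·1 + 0.6255·1 + 0.4170·0 = 2.0851; q_2·v_3 = (-0.1652)·2 + (-0.4773)·1 + 0.6793·1 + (-0.5324)·0 = -0.1285.
u_3 = v_3 − 2.0851·q_1 + 0.1285·q_2 = (0.6744, 0.5039, -0.2171, -0.9380).
‖u_3‖ = 1.2789, so q_3 = (0.5273, 0.3940, -0.1697, -0.7334).
Qᵀb = (-0.8341, -2.7354, -2.8246).
Back-substitute: x_3 = -2.8246/1.2789 = -2.2085.
x_2 = (-2.7354 + 0.1285·(-2.2085))/2.3683 = -1.2749.
x_1 = (-0.8341 + 4.1703·(-1.2749) − 2.0851·(-2.2085))/4.7958 = -0.3223.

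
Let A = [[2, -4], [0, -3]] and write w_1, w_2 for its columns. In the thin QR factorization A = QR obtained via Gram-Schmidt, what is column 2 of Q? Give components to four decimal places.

w_1 = (2, 0); ‖w_1‖ = 2.0000, so q_1 = (1.0000, 0.0000).
q_1·w_2 = 1.0000·(-4) + 0.0000·(-3) = -4.0000.
u_2 = w_2 + 4.0000·q_1 = (0.0000, -3.0000).
‖u_2‖ = 3.0000, so q_2 = (0.0000, -1.0000).

q_2 = (0.0000, -1.0000)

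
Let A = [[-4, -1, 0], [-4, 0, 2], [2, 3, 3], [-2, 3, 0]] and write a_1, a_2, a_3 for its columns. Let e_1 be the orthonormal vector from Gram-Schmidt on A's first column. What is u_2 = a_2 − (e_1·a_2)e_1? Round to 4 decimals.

e_1 = a_1/‖a_1‖ = (-4, -4, 2, -2)/6.3246 = (-0.6325, -0.6325, 0.3162, -0.3162).
r_{12} = e_1·a_2 = 0.6325.
u_2 = a_2 − 0.6325·e_1 = (-0.6000, 0.4000, 2.8000, 3.2000).

u_2 = (-0.6000, 0.4000, 2.8000, 3.2000)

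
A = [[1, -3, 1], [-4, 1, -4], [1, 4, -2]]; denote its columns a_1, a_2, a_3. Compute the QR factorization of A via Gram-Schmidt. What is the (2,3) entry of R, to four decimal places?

q_1 = a_1/‖a_1‖ = (1, -4, 1)/4.2426 = (0.2357, -0.9428, 0.2357).
r_{12} = q_1·a_2 = -0.7071.
u_2 = a_2 + 0.7071·q_1 = (-2.8333, 0.3333, 4.1667).
‖u_2‖ = 5.0498, so q_2 = (-0.5611, 0.0660, 0.8251).
r_{23} = q_2·a_3 = -2.4754.

r_{23} = -2.4754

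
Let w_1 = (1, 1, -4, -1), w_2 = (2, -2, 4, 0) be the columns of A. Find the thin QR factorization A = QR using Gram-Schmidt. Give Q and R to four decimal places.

w_1 = (1, 1, -4, -1); ‖w_1‖ = 4.3589, so e_1 = (0.2294, 0.2294, -0.9177, -0.2294).
e_1·w_2 = 0.2294·2 + 0.2294·(-2) + (-0.9177)·4 + (-0.2294)·0 = -3.6707.
u_2 = w_2 + 3.6707·e_1 = (2.8421, -1.1579, 0.6316, -0.8421).
‖u_2‖ = 3.2444, so e_2 = (0.8760, -0.3569, 0.1947, -0.2596).

Q = [[0.2294, 0.8760], [0.2294, -0.3569], [-0.9177, 0.1947], [-0.2294, -0.2596]], R = [[4.3589, -3.6707], [0.0000, 3.2444]]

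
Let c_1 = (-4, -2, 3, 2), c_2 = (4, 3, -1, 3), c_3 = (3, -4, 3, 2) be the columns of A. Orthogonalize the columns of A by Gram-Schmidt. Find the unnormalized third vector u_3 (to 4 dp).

u_3 = (3.5139, -4.0831, 1.9345, 0.0428)

c_1 = (-4, -2, 3, 2); ‖c_1‖ = 5.7446, so q_1 = (-0.6963, -0.3482, 0.5222, 0.3482).
q_1·c_2 = (-0.6963)·4 + (-0.3482)·3 + 0.5222·(-1) + 0.3482·3 = -3.3075.
u_2 = c_2 + 3.3075·q_1 = (1.6970, 1.8485, 0.7273, 4.1515).
‖u_2‖ = 4.9052, so q_2 = (0.3460, 0.3768, 0.1483, 0.8464).
q_1·c_3 = (-0.6963)·3 + (-0.3482)·(-4) + 0.5222·3 + 0.3482·2 = 1.5667; q_2·c_3 = 0.3460·3 + 0.3768·(-4) + 0.1483·3 + 0.8464·2 = 1.6680.
u_3 = c_3 − 1.5667·q_1 − 1.6680·q_2 = (3.5139, -4.0831, 1.9345, 0.0428).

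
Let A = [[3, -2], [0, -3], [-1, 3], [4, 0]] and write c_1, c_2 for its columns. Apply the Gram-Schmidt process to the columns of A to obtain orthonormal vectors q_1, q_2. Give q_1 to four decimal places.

c_1 = (3, 0, -1, 4); ‖c_1‖ = 5.0990, so q_1 = (0.5883, 0.0000, -0.1961, 0.7845).

q_1 = (0.5883, 0.0000, -0.1961, 0.7845)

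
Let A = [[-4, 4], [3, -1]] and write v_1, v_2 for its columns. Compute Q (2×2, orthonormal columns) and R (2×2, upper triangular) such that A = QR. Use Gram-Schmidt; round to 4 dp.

v_1 = (-4, 3); ‖v_1‖ = 5.0000, so q_1 = (-0.8000, 0.6000).
q_1·v_2 = (-0.8000)·4 + 0.6000·(-1) = -3.8000.
u_2 = v_2 + 3.8000·q_1 = (0.9600, 1.2800).
‖u_2‖ = 1.6000, so q_2 = (0.6000, 0.8000).

Q = [[-0.8000, 0.6000], [0.6000, 0.8000]], R = [[5.0000, -3.8000], [0.0000, 1.6000]]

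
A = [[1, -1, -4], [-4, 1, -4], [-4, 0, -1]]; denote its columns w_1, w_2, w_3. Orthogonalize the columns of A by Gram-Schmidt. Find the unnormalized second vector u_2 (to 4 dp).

w_1 = (1, -4, -4); ‖w_1‖ = 5.7446, so q_1 = (0.1741, -0.6963, -0.6963).
q_1·w_2 = 0.1741·(-1) + (-0.6963)·1 + (-0.6963)·0 = -0.8704.
u_2 = w_2 + 0.8704·q_1 = (-0.8485, 0.3939, -0.6061).

u_2 = (-0.8485, 0.3939, -0.6061)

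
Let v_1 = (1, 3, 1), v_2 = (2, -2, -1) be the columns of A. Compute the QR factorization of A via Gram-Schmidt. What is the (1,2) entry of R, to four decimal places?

q_1 = v_1/‖v_1‖ = (1, 3, 1)/3.3166 = (0.3015, 0.9045, 0.3015).
r_{12} = q_1·v_2 = -1.5076.

r_{12} = -1.5076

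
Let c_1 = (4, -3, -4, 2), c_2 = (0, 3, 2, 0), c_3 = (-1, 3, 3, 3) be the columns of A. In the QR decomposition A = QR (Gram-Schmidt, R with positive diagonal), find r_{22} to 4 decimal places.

e_1 = c_1/‖c_1‖ = (4, -3, -4, 2)/6.7082 = (0.5963, -0.4472, -0.5963, 0.2981).
r_{12} = e_1·c_2 = -2.5342.
u_2 = c_2 + 2.5342·e_1 = (1.5111, 1.8667, 0.4889, 0.7556).
r_{22} = ‖u_2‖ = 2.5647.

r_{22} = 2.5647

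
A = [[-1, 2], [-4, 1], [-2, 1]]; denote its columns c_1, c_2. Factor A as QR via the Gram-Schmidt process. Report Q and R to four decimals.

q_1 = c_1/‖c_1‖ = (-1, -4, -2)/4.5826 = (-0.2182, -0.8729, -0.4364).
r_{12} = q_1·c_2 = -1.7457.
u_2 = c_2 + 1.7457·q_1 = (1.6190, -0.5238, 0.2381).
‖u_2‖ = 1.7182, so q_2 = (0.9423, -0.3049, 0.1386).

Q = [[-0.2182, 0.9423], [-0.8729, -0.3049], [-0.4364, 0.1386]], R = [[4.5826, -1.7457], [0.0000, 1.7182]]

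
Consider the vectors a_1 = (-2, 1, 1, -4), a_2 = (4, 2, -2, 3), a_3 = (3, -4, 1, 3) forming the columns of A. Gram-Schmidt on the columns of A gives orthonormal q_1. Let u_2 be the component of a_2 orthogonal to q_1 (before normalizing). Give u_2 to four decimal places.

a_1 = (-2, 1, 1, -4); ‖a_1‖ = 4.6904, so q_1 = (-0.4264, 0.2132, 0.2132, -0.8528).
q_1·a_2 = (-0.4264)·4 + 0.2132·2 + 0.2132·(-2) + (-0.8528)·3 = -4.2640.
u_2 = a_2 + 4.2640·q_1 = (2.1818, 2.9091, -1.0909, -0.6364).

u_2 = (2.1818, 2.9091, -1.0909, -0.6364)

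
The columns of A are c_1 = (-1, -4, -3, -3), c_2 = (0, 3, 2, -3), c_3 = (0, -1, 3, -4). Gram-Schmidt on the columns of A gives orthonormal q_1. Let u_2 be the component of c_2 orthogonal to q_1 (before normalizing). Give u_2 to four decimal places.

u_2 = (-0.2571, 1.9714, 1.2286, -3.7714)

c_1 = (-1, -4, -3, -3); ‖c_1‖ = 5.9161, so q_1 = (-0.1690, -0.6761, -0.5071, -0.5071).
q_1·c_2 = (-0.1690)·0 + (-0.6761)·3 + (-0.5071)·2 + (-0.5071)·(-3) = -1.5213.
u_2 = c_2 + 1.5213·q_1 = (-0.2571, 1.9714, 1.2286, -3.7714).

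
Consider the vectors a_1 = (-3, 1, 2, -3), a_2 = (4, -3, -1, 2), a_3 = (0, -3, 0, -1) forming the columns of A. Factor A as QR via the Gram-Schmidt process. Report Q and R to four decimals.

Q = [[-0.6255, 0.3780, -0.5774], [0.2085, -0.7559, -0.5774], [0.4170, 0.3780, -0.5774], [-0.6255, -0.3780, 0.0000]], R = [[4.7958, -4.7958, 0.0000], [0.0000, 2.6458, 2.6458], [0.0000, 0.0000, 1.7321]]

e_1 = a_1/‖a_1‖ = (-3, 1, 2, -3)/4.7958 = (-0.6255, 0.2085, 0.4170, -0.6255).
r_{12} = e_1·a_2 = -4.7958.
u_2 = a_2 + 4.7958·e_1 = (1.0000, -2.0000, 1.0000, -1.0000).
‖u_2‖ = 2.6458, so e_2 = (0.3780, -0.7559, 0.3780, -0.3780).
r_{13} = e_1·a_3 = 0.0000; r_{23} = e_2·a_3 = 2.6458.
u_3 = a_3 + 0.0000·e_1 − 2.6458·e_2 = (-1.0000, -1.0000, -1.0000, 0.0000).
‖u_3‖ = 1.7321, so e_3 = (-0.5774, -0.5774, -0.5774, 0.0000).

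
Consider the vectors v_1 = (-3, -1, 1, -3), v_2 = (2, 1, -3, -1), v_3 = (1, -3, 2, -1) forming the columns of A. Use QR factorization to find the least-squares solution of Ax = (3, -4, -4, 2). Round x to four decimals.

x = (-0.6796, 0.8414, 0.8964)

q_1 = v_1/‖v_1‖ = (-3, -1, 1, -3)/4.4721 = (-0.6708, -0.2236, 0.2236, -0.6708).
r_{12} = q_1·v_2 = -1.5652.
u_2 = v_2 + 1.5652·q_1 = (0.9500, 0.6500, -2.6500, -2.0500).
‖u_2‖ = 3.5426, so q_2 = (0.2682, 0.1835, -0.7480, -0.5787).
r_{13} = q_1·v_3 = 1.1180; r_{23} = q_2·v_3 = -1.1997.
u_3 = v_3 − 1.1180·q_1 + 1.1997·q_2 = (2.0717, -2.5299, 0.8526, -0.9442).
‖u_3‖ = 3.5087, so q_3 = (0.5905, -0.7210, 0.2430, -0.2691).
Qᵀb = (-3.3541, 1.9054, 3.1453).
Back-substitute: x_3 = 3.1453/3.5087 = 0.8964.
x_2 = (1.9054 + 1.1997·0.8964)/3.5426 = 0.8414.
x_1 = (-3.3541 + 1.5652·0.8414 − 1.1180·0.8964)/4.4721 = -0.6796.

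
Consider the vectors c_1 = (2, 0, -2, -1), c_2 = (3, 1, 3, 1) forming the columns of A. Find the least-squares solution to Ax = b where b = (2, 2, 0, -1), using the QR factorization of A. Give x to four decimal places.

x = (0.5978, 0.3799)

e_1 = c_1/‖c_1‖ = (2, 0, -2, -1)/3.0000 = (0.6667, 0.0000, -0.6667, -0.3333).
r_{12} = e_1·c_2 = -0.3333.
u_2 = c_2 + 0.3333·e_1 = (3.2222, 1.0000, 2.7778, 0.8889).
‖u_2‖ = 4.4597, so e_2 = (0.7225, 0.2242, 0.6229, 0.1993).
Qᵀb = (1.6667, 1.6942).
Back-substitute: x_2 = 1.6942/4.4597 = 0.3799.
x_1 = (1.6667 + 0.3333·0.3799)/3.0000 = 0.5978.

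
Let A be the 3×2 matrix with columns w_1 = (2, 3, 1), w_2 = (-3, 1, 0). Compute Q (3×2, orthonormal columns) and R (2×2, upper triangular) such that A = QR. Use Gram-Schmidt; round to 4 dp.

w_1 = (2, 3, 1); ‖w_1‖ = 3.7417, so q_1 = (0.5345, 0.8018, 0.2673).
q_1·w_2 = 0.5345·(-3) + 0.8018·1 + 0.2673·0 = -0.8018.
u_2 = w_2 + 0.8018·q_1 = (-2.5714, 1.6429, 0.2143).
‖u_2‖ = 3.0589, so q_2 = (-0.8406, 0.5371, 0.0701).

Q = [[0.5345, -0.8406], [0.8018, 0.5371], [0.2673, 0.0701]], R = [[3.7417, -0.8018], [0.0000, 3.0589]]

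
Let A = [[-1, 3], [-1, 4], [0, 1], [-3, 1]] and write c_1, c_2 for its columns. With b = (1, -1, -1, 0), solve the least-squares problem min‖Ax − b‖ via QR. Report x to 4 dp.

x = (-0.1015, -0.1117)

e_1 = c_1/‖c_1‖ = (-1, -1, 0, -3)/3.3166 = (-0.3015, -0.3015, 0.0000, -0.9045).
r_{12} = e_1·c_2 = -3.0151.
u_2 = c_2 + 3.0151·e_1 = (2.0909, 3.0909, 1.0000, -1.7273).
‖u_2‖ = 4.2319, so e_2 = (0.4941, 0.7304, 0.2363, -0.4082).
Qᵀb = (0.0000, -0.4726).
Back-substitute: x_2 = -0.4726/4.2319 = -0.1117.
x_1 = (0.0000 + 3.0151·(-0.1117))/3.3166 = -0.1015.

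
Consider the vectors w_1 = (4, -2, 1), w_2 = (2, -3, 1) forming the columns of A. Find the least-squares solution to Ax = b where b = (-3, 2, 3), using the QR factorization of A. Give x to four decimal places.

w_1 = (4, -2, 1); ‖w_1‖ = 4.5826, so q_1 = (0.8729, -0.4364, 0.2182).
q_1·w_2 = 0.8729·2 + (-0.4364)·(-3) + 0.2182·1 = 3.2733.
u_2 = w_2 − 3.2733·q_1 = (-0.8571, -1.5714, 0.2857).
‖u_2‖ = 1.8127, so q_2 = (-0.4729, -0.8669, 0.1576).
Qᵀb = (-2.8368, 0.1576).
Back-substitute: x_2 = 0.1576/1.8127 = 0.0870.
x_1 = (-2.8368 − 3.2733·0.0870)/4.5826 = -0.6812.

x = (-0.6812, 0.0870)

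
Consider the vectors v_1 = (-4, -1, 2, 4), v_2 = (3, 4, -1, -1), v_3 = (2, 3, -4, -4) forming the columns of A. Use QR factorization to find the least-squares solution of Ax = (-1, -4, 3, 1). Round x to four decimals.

x = (-0.6490, -0.5694, -0.8424)

v_1 = (-4, -1, 2, 4); ‖v_1‖ = 6.0828, so q_1 = (-0.6576, -0.1644, 0.3288, 0.6576).
q_1·v_2 = (-0.6576)·3 + (-0.1644)·4 + 0.3288·(-1) + 0.6576·(-1) = -3.6168.
u_2 = v_2 + 3.6168·q_1 = (0.6216, 3.4054, 0.1892, 1.3784).
‖u_2‖ = 3.7308, so q_2 = (0.1666, 0.9128, 0.0507, 0.3695).
q_1·v_3 = (-0.6576)·2 + (-0.1644)·3 + 0.3288·(-4) + 0.6576·(-4) = -5.7540; q_2·v_3 = 0.1666·2 + 0.9128·3 + 0.0507·(-4) + 0.3695·(-4) = 1.3909.
u_3 = v_3 + 5.7540·q_1 − 1.3909·q_2 = (-2.0155, 0.7845, -2.1786, -0.7301).
‖u_3‖ = 3.1555, so q_3 = (-0.6387, 0.2486, -0.6904, -0.2314).
Qᵀb = (2.9592, -3.2961, -2.6583).
Back-substitute: x_3 = -2.6583/3.1555 = -0.8424.
x_2 = (-3.2961 − 1.3909·(-0.8424))/3.7308 = -0.5694.
x_1 = (2.9592 + 3.6168·(-0.5694) + 5.7540·(-0.8424))/6.0828 = -0.6490.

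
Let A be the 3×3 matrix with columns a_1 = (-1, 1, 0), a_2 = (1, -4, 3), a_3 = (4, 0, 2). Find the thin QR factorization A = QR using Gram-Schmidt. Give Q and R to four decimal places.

a_1 = (-1, 1, 0); ‖a_1‖ = 1.4142, so e_1 = (-0.7071, 0.7071, 0.0000).
e_1·a_2 = (-0.7071)·1 + 0.7071·(-4) + 0.0000·3 = -3.5355.
u_2 = a_2 + 3.5355·e_1 = (-1.5000, -1.5000, 3.0000).
‖u_2‖ = 3.6742, so e_2 = (-0.4082, -0.4082, 0.8165).
e_1·a_3 = (-0.7071)·4 + 0.7071·0 + 0.0000·2 = -2.8284; e_2·a_3 = (-0.4082)·4 + (-0.4082)·0 + 0.8165·2 = 0.0000.
u_3 = a_3 + 2.8284·e_1 − 0.0000·e_2 = (2.0000, 2.0000, 2.0000).
‖u_3‖ = 3.4641, so e_3 = (0.5774, 0.5774, 0.5774).

Q = [[-0.7071, -0.4082, 0.5774], [0.7071, -0.4082, 0.5774], [0.0000, 0.8165, 0.5774]], R = [[1.4142, -3.5355, -2.8284], [0.0000, 3.6742, 0.0000], [0.0000, 0.0000, 3.4641]]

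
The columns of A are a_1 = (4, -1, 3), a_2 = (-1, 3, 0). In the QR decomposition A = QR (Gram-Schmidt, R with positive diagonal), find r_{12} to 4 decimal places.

q_1 = a_1/‖a_1‖ = (4, -1, 3)/5.0990 = (0.7845, -0.1961, 0.5883).
r_{12} = q_1·a_2 = -1.3728.

r_{12} = -1.3728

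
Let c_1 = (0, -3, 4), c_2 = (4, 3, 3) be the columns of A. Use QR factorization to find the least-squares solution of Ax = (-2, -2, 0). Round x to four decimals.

x = (0.2925, -0.4376)

c_1 = (0, -3, 4); ‖c_1‖ = 5.0000, so e_1 = (0.0000, -0.6000, 0.8000).
e_1·c_2 = 0.0000·4 + (-0.6000)·3 + 0.8000·3 = 0.6000.
u_2 = c_2 − 0.6000·e_1 = (4.0000, 3.3600, 2.5200).
‖u_2‖ = 5.8000, so e_2 = (0.6897, 0.5793, 0.4345).
Qᵀb = (1.2000, -2.5379).
Back-substitute: x_2 = -2.5379/5.8000 = -0.4376.
x_1 = (1.2000 − 0.6000·(-0.4376))/5.0000 = 0.2925.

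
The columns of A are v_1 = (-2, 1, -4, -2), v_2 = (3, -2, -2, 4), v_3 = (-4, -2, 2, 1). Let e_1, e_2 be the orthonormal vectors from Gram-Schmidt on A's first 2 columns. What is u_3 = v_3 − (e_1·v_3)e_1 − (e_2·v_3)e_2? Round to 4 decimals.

u_3 = (-3.6005, -2.3522, 0.3601, 1.7043)

v_1 = (-2, 1, -4, -2); ‖v_1‖ = 5.0000, so e_1 = (-0.4000, 0.2000, -0.8000, -0.4000).
e_1·v_2 = (-0.4000)·3 + 0.2000·(-2) + (-0.8000)·(-2) + (-0.4000)·4 = -1.6000.
u_2 = v_2 + 1.6000·e_1 = (2.3600, -1.6800, -3.2800, 3.3600).
‖u_2‖ = 5.5172, so e_2 = (0.4277, -0.3045, -0.5945, 0.6090).
e_1·v_3 = (-0.4000)·(-4) + 0.2000·(-2) + (-0.8000)·2 + (-0.4000)·1 = -0.8000; e_2·v_3 = 0.4277·(-4) + (-0.3045)·(-2) + (-0.5945)·2 + 0.6090·1 = -1.6820.
u_3 = v_3 + 0.8000·e_1 + 1.6820·e_2 = (-3.6005, -2.3522, 0.3601, 1.7043).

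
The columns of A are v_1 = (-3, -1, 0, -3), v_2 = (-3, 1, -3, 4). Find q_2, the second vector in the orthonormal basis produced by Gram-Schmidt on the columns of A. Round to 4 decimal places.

v_1 = (-3, -1, 0, -3); ‖v_1‖ = 4.3589, so q_1 = (-0.6882, -0.2294, 0.0000, -0.6882).
q_1·v_2 = (-0.6882)·(-3) + (-0.2294)·1 + 0.0000·(-3) + (-0.6882)·4 = -0.9177.
u_2 = v_2 + 0.9177·q_1 = (-3.6316, 0.7895, -3.0000, 3.3684).
‖u_2‖ = 5.8445, so q_2 = (-0.6214, 0.1351, -0.5133, 0.5763).

q_2 = (-0.6214, 0.1351, -0.5133, 0.5763)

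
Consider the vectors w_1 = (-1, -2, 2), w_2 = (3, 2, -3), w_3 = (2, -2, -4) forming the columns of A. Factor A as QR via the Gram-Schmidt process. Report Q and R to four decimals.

Q = [[-0.3333, 0.8666, -0.3714], [-0.6667, -0.4952, -0.5571], [0.6667, -0.0619, -0.7428]], R = [[3.0000, -4.3333, -2.0000], [0.0000, 1.7951, 2.9711], [0.0000, 0.0000, 3.3425]]

w_1 = (-1, -2, 2); ‖w_1‖ = 3.0000, so e_1 = (-0.3333, -0.6667, 0.6667).
e_1·w_2 = (-0.3333)·3 + (-0.6667)·2 + 0.6667·(-3) = -4.3333.
u_2 = w_2 + 4.3333·e_1 = (1.5556, -0.8889, -0.1111).
‖u_2‖ = 1.7951, so e_2 = (0.8666, -0.4952, -0.0619).
e_1·w_3 = (-0.3333)·2 + (-0.6667)·(-2) + 0.6667·(-4) = -2.0000; e_2·w_3 = 0.8666·2 + (-0.4952)·(-2) + (-0.0619)·(-4) = 2.9711.
u_3 = w_3 + 2.0000·e_1 − 2.9711·e_2 = (-1.2414, -1.8621, -2.4828).
‖u_3‖ = 3.3425, so e_3 = (-0.3714, -0.5571, -0.7428).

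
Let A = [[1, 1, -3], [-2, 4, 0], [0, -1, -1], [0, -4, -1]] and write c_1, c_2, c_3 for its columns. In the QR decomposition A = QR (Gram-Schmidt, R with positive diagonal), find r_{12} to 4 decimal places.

r_{12} = -3.1305

q_1 = c_1/‖c_1‖ = (1, -2, 0, 0)/2.2361 = (0.4472, -0.8944, 0.0000, 0.0000).
r_{12} = q_1·c_2 = -3.1305.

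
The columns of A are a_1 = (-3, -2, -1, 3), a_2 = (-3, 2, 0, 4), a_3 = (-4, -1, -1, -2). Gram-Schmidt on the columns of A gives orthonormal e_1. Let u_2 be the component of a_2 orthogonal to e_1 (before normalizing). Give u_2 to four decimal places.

a_1 = (-3, -2, -1, 3); ‖a_1‖ = 4.7958, so e_1 = (-0.6255, -0.4170, -0.2085, 0.6255).
e_1·a_2 = (-0.6255)·(-3) + (-0.4170)·2 + (-0.2085)·0 + 0.6255·4 = 3.5447.
u_2 = a_2 − 3.5447·e_1 = (-0.7826, 3.4783, 0.7391, 1.7826).

u_2 = (-0.7826, 3.4783, 0.7391, 1.7826)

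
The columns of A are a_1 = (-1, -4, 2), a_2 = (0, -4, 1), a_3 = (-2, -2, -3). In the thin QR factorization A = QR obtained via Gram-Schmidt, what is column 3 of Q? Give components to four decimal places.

e_3 = (-0.6963, -0.1741, -0.6963)

e_1 = a_1/‖a_1‖ = (-1, -4, 2)/4.5826 = (-0.2182, -0.8729, 0.4364).
r_{12} = e_1·a_2 = 3.9279.
u_2 = a_2 − 3.9279·e_1 = (0.8571, -0.5714, -0.7143).
‖u_2‖ = 1.2536, so e_2 = (0.6838, -0.4558, -0.5698).
r_{13} = e_1·a_3 = 0.8729; r_{23} = e_2·a_3 = 1.2536.
u_3 = a_3 − 0.8729·e_1 − 1.2536·e_2 = (-2.6667, -0.6667, -2.6667).
‖u_3‖ = 3.8297, so e_3 = (-0.6963, -0.1741, -0.6963).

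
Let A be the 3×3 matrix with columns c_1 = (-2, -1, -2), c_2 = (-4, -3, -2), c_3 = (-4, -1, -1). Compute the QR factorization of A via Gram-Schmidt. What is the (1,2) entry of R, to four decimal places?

r_{12} = 5.0000

c_1 = (-2, -1, -2); ‖c_1‖ = 3.0000, so e_1 = (-0.6667, -0.3333, -0.6667).
r_{12} = e_1·c_2 = 5.0000.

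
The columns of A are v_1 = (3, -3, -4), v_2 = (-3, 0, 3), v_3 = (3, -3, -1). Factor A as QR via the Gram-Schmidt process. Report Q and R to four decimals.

Q = [[0.5145, -0.5115, 0.6882], [-0.5145, -0.8262, -0.2294], [-0.6860, 0.2361, 0.6882]], R = [[5.8310, -3.6015, 3.7730], [0.0000, 2.2426, 0.7082], [0.0000, 0.0000, 2.0647]]

q_1 = v_1/‖v_1‖ = (3, -3, -4)/5.8310 = (0.5145, -0.5145, -0.6860).
r_{12} = q_1·v_2 = -3.6015.
u_2 = v_2 + 3.6015·q_1 = (-1.1471, -1.8529, 0.5294).
‖u_2‖ = 2.2426, so q_2 = (-0.5115, -0.8262, 0.2361).
r_{13} = q_1·v_3 = 3.7730; r_{23} = q_2·v_3 = 0.7082.
u_3 = v_3 − 3.7730·q_1 − 0.7082·q_2 = (1.4211, -0.4737, 1.4211).
‖u_3‖ = 2.0647, so q_3 = (0.6882, -0.2294, 0.6882).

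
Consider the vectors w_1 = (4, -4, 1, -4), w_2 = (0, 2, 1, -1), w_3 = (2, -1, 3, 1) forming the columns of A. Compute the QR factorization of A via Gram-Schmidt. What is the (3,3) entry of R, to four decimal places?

w_1 = (4, -4, 1, -4); ‖w_1‖ = 7.0000, so q_1 = (0.5714, -0.5714, 0.1429, -0.5714).
q_1·w_2 = 0.5714·0 + (-0.5714)·2 + 0.1429·1 + (-0.5714)·(-1) = -0.4286.
u_2 = w_2 + 0.4286·q_1 = (0.2449, 1.7551, 1.0612, -1.2449).
‖u_2‖ = 2.4117, so q_2 = (0.1015, 0.7277, 0.4400, -0.5162).
q_1·w_3 = 0.5714·2 + (-0.5714)·(-1) + 0.1429·3 + (-0.5714)·1 = 1.5714; q_2·w_3 = 0.1015·2 + 0.7277·(-1) + 0.4400·3 + (-0.5162)·1 = 0.2793.
u_3 = w_3 − 1.5714·q_1 − 0.2793·q_2 = (1.0737, -0.3053, 2.6526, 2.0421).
r_{33} = ‖u_3‖ = 3.5288.

r_{33} = 3.5288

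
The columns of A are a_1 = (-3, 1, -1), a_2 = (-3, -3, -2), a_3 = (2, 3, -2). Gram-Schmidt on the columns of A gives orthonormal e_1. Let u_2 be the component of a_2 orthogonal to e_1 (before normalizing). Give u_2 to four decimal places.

a_1 = (-3, 1, -1); ‖a_1‖ = 3.3166, so e_1 = (-0.9045, 0.3015, -0.3015).
e_1·a_2 = (-0.9045)·(-3) + 0.3015·(-3) + (-0.3015)·(-2) = 2.4121.
u_2 = a_2 − 2.4121·e_1 = (-0.8182, -3.7273, -1.2727).

u_2 = (-0.8182, -3.7273, -1.2727)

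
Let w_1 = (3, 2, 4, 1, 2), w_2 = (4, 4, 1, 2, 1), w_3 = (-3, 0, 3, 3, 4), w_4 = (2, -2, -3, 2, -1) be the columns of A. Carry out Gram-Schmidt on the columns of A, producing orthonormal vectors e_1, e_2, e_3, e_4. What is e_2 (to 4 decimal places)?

e_1 = w_1/‖w_1‖ = (3, 2, 4, 1, 2)/5.8310 = (0.5145, 0.3430, 0.6860, 0.1715, 0.3430).
r_{12} = e_1·w_2 = 4.8020.
u_2 = w_2 − 4.8020·e_1 = (1.5294, 2.3529, -2.2941, 1.1765, -0.6471).
‖u_2‖ = 3.8654, so e_2 = (0.3957, 0.6087, -0.5935, 0.3044, -0.1674).

e_2 = (0.3957, 0.6087, -0.5935, 0.3044, -0.1674)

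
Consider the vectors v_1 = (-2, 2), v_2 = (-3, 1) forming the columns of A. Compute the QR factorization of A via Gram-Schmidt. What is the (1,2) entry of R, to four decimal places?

r_{12} = 2.8284

q_1 = v_1/‖v_1‖ = (-2, 2)/2.8284 = (-0.7071, 0.7071).
r_{12} = q_1·v_2 = 2.8284.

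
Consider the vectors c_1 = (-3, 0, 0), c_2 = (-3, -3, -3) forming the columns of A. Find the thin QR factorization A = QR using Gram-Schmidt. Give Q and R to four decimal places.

e_1 = c_1/‖c_1‖ = (-3, 0, 0)/3.0000 = (-1.0000, 0.0000, 0.0000).
r_{12} = e_1·c_2 = 3.0000.
u_2 = c_2 − 3.0000·e_1 = (0.0000, -3.0000, -3.0000).
‖u_2‖ = 4.2426, so e_2 = (0.0000, -0.7071, -0.7071).

Q = [[-1.0000, 0.0000], [0.0000, -0.7071], [0.0000, -0.7071]], R = [[3.0000, 3.0000], [0.0000, 4.2426]]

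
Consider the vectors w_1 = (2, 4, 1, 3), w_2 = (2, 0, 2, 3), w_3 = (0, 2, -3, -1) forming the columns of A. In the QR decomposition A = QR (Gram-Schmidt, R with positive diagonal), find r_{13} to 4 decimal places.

r_{13} = 0.3651

w_1 = (2, 4, 1, 3); ‖w_1‖ = 5.4772, so q_1 = (0.3651, 0.7303, 0.1826, 0.5477).
r_{13} = q_1·w_3 = 0.3651.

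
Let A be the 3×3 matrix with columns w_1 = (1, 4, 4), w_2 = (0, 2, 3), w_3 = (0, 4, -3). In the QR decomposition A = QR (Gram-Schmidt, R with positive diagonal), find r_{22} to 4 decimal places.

w_1 = (1, 4, 4); ‖w_1‖ = 5.7446, so e_1 = (0.1741, 0.6963, 0.6963).
e_1·w_2 = 0.1741·0 + 0.6963·2 + 0.6963·3 = 3.4816.
u_2 = w_2 − 3.4816·e_1 = (-0.6061, -0.4242, 0.5758).
r_{22} = ‖u_2‖ = 0.9374.

r_{22} = 0.9374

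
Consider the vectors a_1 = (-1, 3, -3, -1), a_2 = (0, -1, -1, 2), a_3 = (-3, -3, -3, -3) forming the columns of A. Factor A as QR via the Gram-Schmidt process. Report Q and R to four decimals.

Q = [[-0.2236, -0.0415, -0.4603], [0.6708, -0.2907, -0.6551], [-0.6708, -0.5398, -0.3364], [-0.2236, 0.7889, -0.4957]], R = [[4.4721, -0.4472, 1.3416], [0.0000, 2.4083, 0.2491], [0.0000, 0.0000, 5.8428]]

a_1 = (-1, 3, -3, -1); ‖a_1‖ = 4.4721, so q_1 = (-0.2236, 0.6708, -0.6708, -0.2236).
q_1·a_2 = (-0.2236)·0 + 0.6708·(-1) + (-0.6708)·(-1) + (-0.2236)·2 = -0.4472.
u_2 = a_2 + 0.4472·q_1 = (-0.1000, -0.7000, -1.3000, 1.9000).
‖u_2‖ = 2.4083, so q_2 = (-0.0415, -0.2907, -0.5398, 0.7889).
q_1·a_3 = (-0.2236)·(-3) + 0.6708·(-3) + (-0.6708)·(-3) + (-0.2236)·(-3) = 1.3416; q_2·a_3 = (-0.0415)·(-3) + (-0.2907)·(-3) + (-0.5398)·(-3) + 0.7889·(-3) = 0.2491.
u_3 = a_3 − 1.3416·q_1 − 0.2491·q_2 = (-2.6897, -3.8276, -1.9655, -2.8966).
‖u_3‖ = 5.8428, so q_3 = (-0.4603, -0.6551, -0.3364, -0.4957).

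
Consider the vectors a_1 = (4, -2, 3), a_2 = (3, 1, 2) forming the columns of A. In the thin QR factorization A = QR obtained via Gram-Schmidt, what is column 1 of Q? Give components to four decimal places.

a_1 = (4, -2, 3); ‖a_1‖ = 5.3852, so e_1 = (0.7428, -0.3714, 0.5571).

e_1 = (0.7428, -0.3714, 0.5571)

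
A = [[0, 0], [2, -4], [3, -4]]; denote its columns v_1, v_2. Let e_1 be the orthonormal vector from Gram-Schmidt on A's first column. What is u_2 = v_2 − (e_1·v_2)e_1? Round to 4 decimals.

v_1 = (0, 2, 3); ‖v_1‖ = 3.6056, so e_1 = (0.0000, 0.5547, 0.8321).
e_1·v_2 = 0.0000·0 + 0.5547·(-4) + 0.8321·(-4) = -5.5470.
u_2 = v_2 + 5.5470·e_1 = (0.0000, -0.9231, 0.6154).

u_2 = (0.0000, -0.9231, 0.6154)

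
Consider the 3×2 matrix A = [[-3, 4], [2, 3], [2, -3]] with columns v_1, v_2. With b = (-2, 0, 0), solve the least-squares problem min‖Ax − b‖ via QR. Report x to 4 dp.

x = (0.2488, -0.1475)

v_1 = (-3, 2, 2); ‖v_1‖ = 4.1231, so q_1 = (-0.7276, 0.4851, 0.4851).
q_1·v_2 = (-0.7276)·4 + 0.4851·3 + 0.4851·(-3) = -2.9104.
u_2 = v_2 + 2.9104·q_1 = (1.8824, 4.4118, -1.5882).
‖u_2‖ = 5.0527, so q_2 = (0.3725, 0.8732, -0.3143).
Qᵀb = (1.4552, -0.7451).
Back-substitute: x_2 = -0.7451/5.0527 = -0.1475.
x_1 = (1.4552 + 2.9104·(-0.1475))/4.1231 = 0.2488.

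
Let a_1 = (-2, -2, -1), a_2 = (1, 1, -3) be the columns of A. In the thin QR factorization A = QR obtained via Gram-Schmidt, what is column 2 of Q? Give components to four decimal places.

a_1 = (-2, -2, -1); ‖a_1‖ = 3.0000, so e_1 = (-0.6667, -0.6667, -0.3333).
e_1·a_2 = (-0.6667)·1 + (-0.6667)·1 + (-0.3333)·(-3) = -0.3333.
u_2 = a_2 + 0.3333·e_1 = (0.7778, 0.7778, -3.1111).
‖u_2‖ = 3.2998, so e_2 = (0.2357, 0.2357, -0.9428).

e_2 = (0.2357, 0.2357, -0.9428)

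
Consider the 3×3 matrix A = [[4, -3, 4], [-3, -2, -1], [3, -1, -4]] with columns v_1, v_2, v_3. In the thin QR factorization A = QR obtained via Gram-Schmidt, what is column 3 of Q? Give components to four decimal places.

v_1 = (4, -3, 3); ‖v_1‖ = 5.8310, so q_1 = (0.6860, -0.5145, 0.5145).
q_1·v_2 = 0.6860·(-3) + (-0.5145)·(-2) + 0.5145·(-1) = -1.5435.
u_2 = v_2 + 1.5435·q_1 = (-1.9412, -2.7941, -0.2059).
‖u_2‖ = 3.4085, so q_2 = (-0.5695, -0.8198, -0.0604).
q_1·v_3 = 0.6860·4 + (-0.5145)·(-1) + 0.5145·(-4) = 1.2005; q_2·v_3 = (-0.5695)·4 + (-0.8198)·(-1) + (-0.0604)·(-4) = -1.2167.
u_3 = v_3 − 1.2005·q_1 + 1.2167·q_2 = (2.4835, -1.3797, -4.6911).
‖u_3‖ = 5.4844, so q_3 = (0.4528, -0.2516, -0.8554).

q_3 = (0.4528, -0.2516, -0.8554)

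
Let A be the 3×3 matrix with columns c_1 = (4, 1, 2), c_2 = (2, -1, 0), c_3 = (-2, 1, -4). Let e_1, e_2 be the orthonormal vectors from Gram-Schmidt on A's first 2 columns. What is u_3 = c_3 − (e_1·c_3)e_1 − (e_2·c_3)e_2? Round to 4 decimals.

e_1 = c_1/‖c_1‖ = (4, 1, 2)/4.5826 = (0.8729, 0.2182, 0.4364).
r_{12} = e_1·c_2 = 1.5275.
u_2 = c_2 − 1.5275·e_1 = (0.6667, -1.3333, -0.6667).
‖u_2‖ = 1.6330, so e_2 = (0.4082, -0.8165, -0.4082).
r_{13} = e_1·c_3 = -3.2733; r_{23} = e_2·c_3 = 0.0000.
u_3 = c_3 + 3.2733·e_1 − 0.0000·e_2 = (0.8571, 1.7143, -2.5714).

u_3 = (0.8571, 1.7143, -2.5714)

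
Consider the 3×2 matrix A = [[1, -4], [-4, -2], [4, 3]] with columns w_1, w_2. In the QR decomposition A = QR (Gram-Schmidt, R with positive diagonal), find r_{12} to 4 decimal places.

w_1 = (1, -4, 4); ‖w_1‖ = 5.7446, so e_1 = (0.1741, -0.6963, 0.6963).
r_{12} = e_1·w_2 = 2.7852.

r_{12} = 2.7852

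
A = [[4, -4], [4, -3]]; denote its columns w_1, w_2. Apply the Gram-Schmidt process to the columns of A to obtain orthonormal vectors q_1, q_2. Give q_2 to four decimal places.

q_2 = (-0.7071, 0.7071)

w_1 = (4, 4); ‖w_1‖ = 5.6569, so q_1 = (0.7071, 0.7071).
q_1·w_2 = 0.7071·(-4) + 0.7071·(-3) = -4.9497.
u_2 = w_2 + 4.9497·q_1 = (-0.5000, 0.5000).
‖u_2‖ = 0.7071, so q_2 = (-0.7071, 0.7071).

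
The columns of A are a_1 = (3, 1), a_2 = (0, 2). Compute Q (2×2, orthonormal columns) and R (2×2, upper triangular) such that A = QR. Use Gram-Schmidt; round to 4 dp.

a_1 = (3, 1); ‖a_1‖ = 3.1623, so q_1 = (0.9487, 0.3162).
q_1·a_2 = 0.9487·0 + 0.3162·2 = 0.6325.
u_2 = a_2 − 0.6325·q_1 = (-0.6000, 1.8000).
‖u_2‖ = 1.8974, so q_2 = (-0.3162, 0.9487).

Q = [[0.9487, -0.3162], [0.3162, 0.9487]], R = [[3.1623, 0.6325], [0.0000, 1.8974]]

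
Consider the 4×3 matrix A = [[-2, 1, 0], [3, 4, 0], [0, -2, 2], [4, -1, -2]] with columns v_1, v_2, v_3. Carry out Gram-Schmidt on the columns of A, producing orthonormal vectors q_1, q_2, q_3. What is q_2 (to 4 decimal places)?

q_1 = v_1/‖v_1‖ = (-2, 3, 0, 4)/5.3852 = (-0.3714, 0.5571, 0.0000, 0.7428).
r_{12} = q_1·v_2 = 1.1142.
u_2 = v_2 − 1.1142·q_1 = (1.4138, 3.3793, -2.0000, -1.8276).
‖u_2‖ = 4.5562, so q_2 = (0.3103, 0.7417, -0.4390, -0.4011).

q_2 = (0.3103, 0.7417, -0.4390, -0.4011)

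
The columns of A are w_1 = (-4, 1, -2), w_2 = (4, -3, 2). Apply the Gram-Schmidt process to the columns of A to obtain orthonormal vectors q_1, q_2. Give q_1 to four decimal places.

q_1 = (-0.8729, 0.2182, -0.4364)

w_1 = (-4, 1, -2); ‖w_1‖ = 4.5826, so q_1 = (-0.8729, 0.2182, -0.4364).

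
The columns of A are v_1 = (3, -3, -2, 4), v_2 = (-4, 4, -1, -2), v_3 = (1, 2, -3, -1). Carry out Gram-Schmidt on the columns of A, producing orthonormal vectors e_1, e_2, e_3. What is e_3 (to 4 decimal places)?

e_1 = v_1/‖v_1‖ = (3, -3, -2, 4)/6.1644 = (0.4867, -0.4867, -0.3244, 0.6489).
r_{12} = e_1·v_2 = -4.8666.
u_2 = v_2 + 4.8666·e_1 = (-1.6316, 1.6316, -2.5789, 1.1579).
‖u_2‖ = 3.6491, so e_2 = (-0.4471, 0.4471, -0.7067, 0.3173).
r_{13} = e_1·v_3 = -0.1622; r_{23} = e_2·v_3 = 2.2500.
u_3 = v_3 + 0.1622·e_1 − 2.2500·e_2 = (2.0850, 0.9150, -1.4625, -1.6087).
‖u_3‖ = 3.1482, so e_3 = (0.6623, 0.2906, -0.4645, -0.5110).

e_3 = (0.6623, 0.2906, -0.4645, -0.5110)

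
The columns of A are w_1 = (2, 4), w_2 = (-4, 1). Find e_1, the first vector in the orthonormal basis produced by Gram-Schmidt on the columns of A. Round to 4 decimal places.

e_1 = (0.4472, 0.8944)

w_1 = (2, 4); ‖w_1‖ = 4.4721, so e_1 = (0.4472, 0.8944).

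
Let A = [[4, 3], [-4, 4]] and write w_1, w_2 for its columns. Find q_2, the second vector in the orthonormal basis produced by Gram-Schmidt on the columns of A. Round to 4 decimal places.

q_2 = (0.7071, 0.7071)

q_1 = w_1/‖w_1‖ = (4, -4)/5.6569 = (0.7071, -0.7071).
r_{12} = q_1·w_2 = -0.7071.
u_2 = w_2 + 0.7071·q_1 = (3.5000, 3.5000).
‖u_2‖ = 4.9497, so q_2 = (0.7071, 0.7071).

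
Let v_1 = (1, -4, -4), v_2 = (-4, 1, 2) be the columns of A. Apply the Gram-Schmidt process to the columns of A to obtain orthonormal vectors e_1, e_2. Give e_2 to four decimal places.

e_1 = v_1/‖v_1‖ = (1, -4, -4)/5.7446 = (0.1741, -0.6963, -0.6963).
r_{12} = e_1·v_2 = -2.7852.
u_2 = v_2 + 2.7852·e_1 = (-3.5152, -0.9394, 0.0606).
‖u_2‖ = 3.6390, so e_2 = (-0.9660, -0.2581, 0.0167).

e_2 = (-0.9660, -0.2581, 0.0167)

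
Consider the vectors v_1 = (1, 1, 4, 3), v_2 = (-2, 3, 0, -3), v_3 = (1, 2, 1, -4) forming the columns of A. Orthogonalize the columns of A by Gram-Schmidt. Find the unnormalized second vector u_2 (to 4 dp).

u_2 = (-1.7037, 3.2963, 1.1852, -2.1111)

v_1 = (1, 1, 4, 3); ‖v_1‖ = 5.1962, so e_1 = (0.1925, 0.1925, 0.7698, 0.5774).
e_1·v_2 = 0.1925·(-2) + 0.1925·3 + 0.7698·0 + 0.5774·(-3) = -1.5396.
u_2 = v_2 + 1.5396·e_1 = (-1.7037, 3.2963, 1.1852, -2.1111).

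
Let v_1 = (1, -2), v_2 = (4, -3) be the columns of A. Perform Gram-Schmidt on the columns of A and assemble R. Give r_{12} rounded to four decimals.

r_{12} = 4.4721

v_1 = (1, -2); ‖v_1‖ = 2.2361, so q_1 = (0.4472, -0.8944).
r_{12} = q_1·v_2 = 4.4721.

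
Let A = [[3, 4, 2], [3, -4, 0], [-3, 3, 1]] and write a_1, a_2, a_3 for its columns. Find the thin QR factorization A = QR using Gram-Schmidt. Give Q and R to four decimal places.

Q = [[0.5774, 0.8111, 0.0937], [0.5774, -0.4867, 0.6556], [-0.5774, 0.3244, 0.7493]], R = [[5.1962, -1.7321, 0.5774], [0.0000, 6.1644, 1.9467], [0.0000, 0.0000, 0.9366]]

e_1 = a_1/‖a_1‖ = (3, 3, -3)/5.1962 = (0.5774, 0.5774, -0.5774).
r_{12} = e_1·a_2 = -1.7321.
u_2 = a_2 + 1.7321·e_1 = (5.0000, -3.0000, 2.0000).
‖u_2‖ = 6.1644, so e_2 = (0.8111, -0.4867, 0.3244).
r_{13} = e_1·a_3 = 0.5774; r_{23} = e_2·a_3 = 1.9467.
u_3 = a_3 − 0.5774·e_1 − 1.9467·e_2 = (0.0877, 0.6140, 0.7018).
‖u_3‖ = 0.9366, so e_3 = (0.0937, 0.6556, 0.7493).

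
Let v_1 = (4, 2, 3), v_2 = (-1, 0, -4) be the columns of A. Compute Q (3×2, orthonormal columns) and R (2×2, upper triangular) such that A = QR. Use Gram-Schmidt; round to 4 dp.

v_1 = (4, 2, 3); ‖v_1‖ = 5.3852, so e_1 = (0.7428, 0.3714, 0.5571).
e_1·v_2 = 0.7428·(-1) + 0.3714·0 + 0.5571·(-4) = -2.9711.
u_2 = v_2 + 2.9711·e_1 = (1.2069, 1.1034, -2.3448).
‖u_2‖ = 2.8587, so e_2 = (0.4222, 0.3860, -0.8202).

Q = [[0.7428, 0.4222], [0.3714, 0.3860], [0.5571, -0.8202]], R = [[5.3852, -2.9711], [0.0000, 2.8587]]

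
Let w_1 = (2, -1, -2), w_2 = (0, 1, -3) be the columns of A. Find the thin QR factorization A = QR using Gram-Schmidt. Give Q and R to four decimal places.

Q = [[0.6667, -0.4134], [-0.3333, 0.5788], [-0.6667, -0.7029]], R = [[3.0000, 1.6667], [0.0000, 2.6874]]

e_1 = w_1/‖w_1‖ = (2, -1, -2)/3.0000 = (0.6667, -0.3333, -0.6667).
r_{12} = e_1·w_2 = 1.6667.
u_2 = w_2 − 1.6667·e_1 = (-1.1111, 1.5556, -1.8889).
‖u_2‖ = 2.6874, so e_2 = (-0.4134, 0.5788, -0.7029).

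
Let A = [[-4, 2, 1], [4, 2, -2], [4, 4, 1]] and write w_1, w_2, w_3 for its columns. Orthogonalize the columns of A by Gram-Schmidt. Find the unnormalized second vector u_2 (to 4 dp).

w_1 = (-4, 4, 4); ‖w_1‖ = 6.9282, so e_1 = (-0.5774, 0.5774, 0.5774).
e_1·w_2 = (-0.5774)·2 + 0.5774·2 + 0.5774·4 = 2.3094.
u_2 = w_2 − 2.3094·e_1 = (3.3333, 0.6667, 2.6667).

u_2 = (3.3333, 0.6667, 2.6667)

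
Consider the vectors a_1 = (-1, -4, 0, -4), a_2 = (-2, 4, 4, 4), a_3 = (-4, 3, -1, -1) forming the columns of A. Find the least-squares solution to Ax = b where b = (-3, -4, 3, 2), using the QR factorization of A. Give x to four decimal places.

x = (1.1507, 0.9578, -0.4404)

a_1 = (-1, -4, 0, -4); ‖a_1‖ = 5.7446, so e_1 = (-0.1741, -0.6963, 0.0000, -0.6963).
e_1·a_2 = (-0.1741)·(-2) + (-0.6963)·4 + 0.0000·4 + (-0.6963)·4 = -5.2223.
u_2 = a_2 + 5.2223·e_1 = (-2.9091, 0.3636, 4.0000, 0.3636).
‖u_2‖ = 4.9727, so e_2 = (-0.5850, 0.0731, 0.8044, 0.0731).
e_1·a_3 = (-0.1741)·(-4) + (-0.6963)·3 + 0.0000·(-1) + (-0.6963)·(-1) = -0.6963; e_2·a_3 = (-0.5850)·(-4) + 0.0731·3 + 0.8044·(-1) + 0.0731·(-1) = 1.6819.
u_3 = a_3 + 0.6963·e_1 − 1.6819·e_2 = (-3.1373, 2.3922, -2.3529, -1.6078).
‖u_3‖ = 4.8669, so e_3 = (-0.6446, 0.4915, -0.4835, -0.3304).
Qᵀb = (1.9149, 4.0220, -2.1433).
Back-substitute: x_3 = -2.1433/4.8669 = -0.4404.
x_2 = (4.0220 − 1.6819·(-0.4404))/4.9727 = 0.9578.
x_1 = (1.9149 + 5.2223·0.9578 + 0.6963·(-0.4404))/5.7446 = 1.1507.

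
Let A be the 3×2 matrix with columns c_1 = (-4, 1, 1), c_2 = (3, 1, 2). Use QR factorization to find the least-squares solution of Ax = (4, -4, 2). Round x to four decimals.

x = (-0.8421, 0.3158)

c_1 = (-4, 1, 1); ‖c_1‖ = 4.2426, so q_1 = (-0.9428, 0.2357, 0.2357).
q_1·c_2 = (-0.9428)·3 + 0.2357·1 + 0.2357·2 = -2.1213.
u_2 = c_2 + 2.1213·q_1 = (1.0000, 1.5000, 2.5000).
‖u_2‖ = 3.0822, so q_2 = (0.3244, 0.4867, 0.8111).
Qᵀb = (-4.2426, 0.9733).
Back-substitute: x_2 = 0.9733/3.0822 = 0.3158.
x_1 = (-4.2426 + 2.1213·0.3158)/4.2426 = -0.8421.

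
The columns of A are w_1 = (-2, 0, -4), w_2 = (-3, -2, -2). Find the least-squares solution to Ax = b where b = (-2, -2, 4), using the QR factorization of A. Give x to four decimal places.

x = (-1.6111, 1.4444)

w_1 = (-2, 0, -4); ‖w_1‖ = 4.4721, so q_1 = (-0.4472, 0.0000, -0.8944).
q_1·w_2 = (-0.4472)·(-3) + 0.0000·(-2) + (-0.8944)·(-2) = 3.1305.
u_2 = w_2 − 3.1305·q_1 = (-1.6000, -2.0000, 0.8000).
‖u_2‖ = 2.6833, so q_2 = (-0.5963, -0.7454, 0.2981).
Qᵀb = (-2.6833, 3.8759).
Back-substitute: x_2 = 3.8759/2.6833 = 1.4444.
x_1 = (-2.6833 − 3.1305·1.4444)/4.4721 = -1.6111.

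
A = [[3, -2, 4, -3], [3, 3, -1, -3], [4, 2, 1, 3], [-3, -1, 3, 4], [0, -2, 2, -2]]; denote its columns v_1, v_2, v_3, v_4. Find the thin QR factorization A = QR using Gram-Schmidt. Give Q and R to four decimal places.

Q = [[0.4575, -0.7128, 0.2093, -0.1948], [0.4575, 0.4845, 0.1984, -0.7120], [0.6100, 0.1671, 0.3597, 0.6401], [-0.4575, -0.0056, 0.8874, -0.0533], [0.0000, -0.4789, 0.0044, -0.2064]], R = [[6.5574, 2.1350, 0.6100, -2.7450], [0.0000, 4.1763, -4.1429, 2.1216], [0.0000, 0.0000, 3.6693, 3.3968], [0.0000, 0.0000, 0.0000, 4.8400]]

q_1 = v_1/‖v_1‖ = (3, 3, 4, -3, 0)/6.5574 = (0.4575, 0.4575, 0.6100, -0.4575, 0.0000).
r_{12} = q_1·v_2 = 2.1350.
u_2 = v_2 − 2.1350·q_1 = (-2.9767, 2.0233, 0.6977, -0.0233, -2.0000).
‖u_2‖ = 4.1763, so q_2 = (-0.7128, 0.4845, 0.1671, -0.0056, -0.4789).
r_{13} = q_1·v_3 = 0.6100; r_{23} = q_2·v_3 = -4.1429.
u_3 = v_3 − 0.6100·q_1 + 4.1429·q_2 = (0.7680, 0.7280, 1.3200, 3.2560, 0.0160).
‖u_3‖ = 3.6693, so q_3 = (0.2093, 0.1984, 0.3597, 0.8874, 0.0044).
r_{14} = q_1·v_4 = -2.7450; r_{24} = q_2·v_4 = 2.1216; r_{34} = q_3·v_4 = 3.3968.
u_4 = v_4 + 2.7450·q_1 − 2.1216·q_2 − 3.3968·q_3 = (-0.9430, -3.4459, 3.0980, -0.2582, -0.9988).
‖u_4‖ = 4.8400, so q_4 = (-0.1948, -0.7120, 0.6401, -0.0533, -0.2064).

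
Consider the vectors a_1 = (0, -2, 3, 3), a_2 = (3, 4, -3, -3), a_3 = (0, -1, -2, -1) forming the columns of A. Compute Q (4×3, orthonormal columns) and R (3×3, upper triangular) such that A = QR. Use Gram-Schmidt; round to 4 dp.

Q = [[0.0000, 0.8563, 0.4698], [-0.4264, 0.4671, -0.7047], [0.6396, 0.1557, -0.5285], [0.6396, 0.1557, 0.0587]], R = [[4.6904, -5.5432, -1.4924], [0.0000, 3.5032, -0.9342], [0.0000, 0.0000, 1.7029]]

e_1 = a_1/‖a_1‖ = (0, -2, 3, 3)/4.6904 = (0.0000, -0.4264, 0.6396, 0.6396).
r_{12} = e_1·a_2 = -5.5432.
u_2 = a_2 + 5.5432·e_1 = (3.0000, 1.6364, 0.5455, 0.5455).
‖u_2‖ = 3.5032, so e_2 = (0.8563, 0.4671, 0.1557, 0.1557).
r_{13} = e_1·a_3 = -1.4924; r_{23} = e_2·a_3 = -0.9342.
u_3 = a_3 + 1.4924·e_1 + 0.9342·e_2 = (0.8000, -1.2000, -0.9000, 0.1000).
‖u_3‖ = 1.7029, so e_3 = (0.4698, -0.7047, -0.5285, 0.0587).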